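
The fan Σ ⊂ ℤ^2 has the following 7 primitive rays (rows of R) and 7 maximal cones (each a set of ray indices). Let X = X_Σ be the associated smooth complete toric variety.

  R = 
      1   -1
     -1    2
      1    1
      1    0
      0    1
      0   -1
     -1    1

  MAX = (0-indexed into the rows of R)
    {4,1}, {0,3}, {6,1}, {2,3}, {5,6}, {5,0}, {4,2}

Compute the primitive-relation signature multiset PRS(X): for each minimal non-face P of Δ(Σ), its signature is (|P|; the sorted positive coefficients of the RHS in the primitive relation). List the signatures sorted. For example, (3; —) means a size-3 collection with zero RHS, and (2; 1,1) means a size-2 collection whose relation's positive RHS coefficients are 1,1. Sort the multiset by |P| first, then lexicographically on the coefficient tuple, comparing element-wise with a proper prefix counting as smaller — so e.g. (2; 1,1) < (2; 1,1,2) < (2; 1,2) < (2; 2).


Δ(Σ) — 7 vertices, 14 min non-faces:

  P={0,6}:  v_{0} + v_{6} = 0  ⇒ sig = (2; —)
  P={4,5}:  v_{4} + v_{5} = 0  ⇒ sig = (2; —)
  P={0,1}:  v_{0} + v_{1} = v_{4}  ⇒ sig = (2; 1)
  P={0,4}:  v_{0} + v_{4} = v_{3}  ⇒ sig = (2; 1)
  P={1,5}:  v_{1} + v_{5} = v_{6}  ⇒ sig = (2; 1)
  P={2,5}:  v_{2} + v_{5} = v_{3}  ⇒ sig = (2; 1)
  P={3,4}:  v_{3} + v_{4} = v_{2}  ⇒ sig = (2; 1)
  P={3,5}:  v_{3} + v_{5} = v_{0}  ⇒ sig = (2; 1)
  P={3,6}:  v_{3} + v_{6} = v_{4}  ⇒ sig = (2; 1)
  P={4,6}:  v_{4} + v_{6} = v_{1}  ⇒ sig = (2; 1)
  P={0,2}:  v_{0} + v_{2} = 2·v_{3}  ⇒ sig = (2; 2)
  P={1,3}:  v_{1} + v_{3} = 2·v_{4}  ⇒ sig = (2; 2)
  P={2,6}:  v_{2} + v_{6} = 2·v_{4}  ⇒ sig = (2; 2)
  P={1,2}:  v_{1} + v_{2} = 3·v_{4}  ⇒ sig = (2; 3)

Sorted signature multiset PRS(X):
[(2; —), (2; —), (2; 1), (2; 1), (2; 1), (2; 1), (2; 1), (2; 1), (2; 1), (2; 1), (2; 2), (2; 2), (2; 2), (2; 3)]


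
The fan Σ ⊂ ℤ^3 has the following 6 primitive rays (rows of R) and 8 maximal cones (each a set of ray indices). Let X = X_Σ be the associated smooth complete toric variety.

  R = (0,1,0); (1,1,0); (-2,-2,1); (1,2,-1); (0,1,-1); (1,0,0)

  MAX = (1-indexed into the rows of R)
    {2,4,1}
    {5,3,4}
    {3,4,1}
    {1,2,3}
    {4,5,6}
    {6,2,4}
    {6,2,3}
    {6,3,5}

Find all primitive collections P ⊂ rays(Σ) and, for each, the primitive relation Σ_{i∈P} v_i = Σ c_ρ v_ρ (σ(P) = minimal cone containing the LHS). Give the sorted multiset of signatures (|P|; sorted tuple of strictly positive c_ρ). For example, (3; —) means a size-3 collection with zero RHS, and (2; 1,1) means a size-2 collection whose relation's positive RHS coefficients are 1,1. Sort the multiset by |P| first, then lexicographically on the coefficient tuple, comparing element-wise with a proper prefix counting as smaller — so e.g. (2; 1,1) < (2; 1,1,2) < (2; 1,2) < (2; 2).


5 minimal non-faces of Δ(Σ) (on 6 rays):

  • {1,6}:  v_{1} + v_{6} = v_{2}  →  sig = (2; 1)
  • {2,5}:  v_{2} + v_{5} = v_{4}  →  sig = (2; 1)
  • {1,5}:  v_{1} + v_{5} = v_{3} + 2·v_{4}  →  sig = (2; 1,2)
  • {3,4,6}:  v_{3} + v_{4} + v_{6} = 0  →  sig = (3; —)
  • {2,3,4}:  v_{2} + v_{3} + v_{4} = v_{1}  →  sig = (3; 1)

Hence PRS(X_Σ) =
{ (2; 1) ×2,  (2; 1,2),  (3; —),  (3; 1) }


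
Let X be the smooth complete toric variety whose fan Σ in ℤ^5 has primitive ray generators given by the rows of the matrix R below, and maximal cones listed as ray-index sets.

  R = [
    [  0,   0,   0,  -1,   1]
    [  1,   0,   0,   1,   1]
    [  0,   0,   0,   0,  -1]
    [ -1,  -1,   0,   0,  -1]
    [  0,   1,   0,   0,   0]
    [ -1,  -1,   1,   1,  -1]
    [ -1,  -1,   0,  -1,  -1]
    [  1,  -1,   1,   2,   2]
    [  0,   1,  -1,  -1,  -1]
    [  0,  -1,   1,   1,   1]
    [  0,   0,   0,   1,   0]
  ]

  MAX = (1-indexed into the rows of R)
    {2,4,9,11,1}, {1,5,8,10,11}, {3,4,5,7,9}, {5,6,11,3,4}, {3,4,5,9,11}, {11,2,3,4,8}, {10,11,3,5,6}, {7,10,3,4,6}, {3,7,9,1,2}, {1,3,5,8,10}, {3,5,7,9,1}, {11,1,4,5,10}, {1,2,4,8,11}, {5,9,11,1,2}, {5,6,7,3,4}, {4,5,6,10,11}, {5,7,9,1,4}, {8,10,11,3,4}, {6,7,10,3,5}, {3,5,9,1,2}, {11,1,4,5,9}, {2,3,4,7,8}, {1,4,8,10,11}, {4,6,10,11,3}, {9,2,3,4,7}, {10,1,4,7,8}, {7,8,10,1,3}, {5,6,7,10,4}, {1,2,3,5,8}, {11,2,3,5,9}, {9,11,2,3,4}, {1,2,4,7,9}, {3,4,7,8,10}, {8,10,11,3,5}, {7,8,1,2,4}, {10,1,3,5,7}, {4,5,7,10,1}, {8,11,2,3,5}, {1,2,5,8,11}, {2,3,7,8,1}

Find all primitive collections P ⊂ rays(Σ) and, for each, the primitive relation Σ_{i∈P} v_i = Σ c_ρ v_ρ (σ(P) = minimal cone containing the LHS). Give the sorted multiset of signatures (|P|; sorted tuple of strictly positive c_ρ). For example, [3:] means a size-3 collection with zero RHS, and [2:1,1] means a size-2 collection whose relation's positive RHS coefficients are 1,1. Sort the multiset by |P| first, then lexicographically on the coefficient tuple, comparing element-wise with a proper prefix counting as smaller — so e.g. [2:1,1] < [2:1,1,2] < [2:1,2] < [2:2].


Minimal non-faces — 15 found among 11 rays, 40 max cones:

  {9,10}:  v_{9} + v_{10} = 0  ⟹  sig = [2:]
  {2,10}:  v_{2} + v_{10} = v_{8}  ⟹  sig = [2:1]
  {7,11}:  v_{7} + v_{11} = v_{4}  ⟹  sig = [2:1]
  {8,9}:  v_{8} + v_{9} = v_{2}  ⟹  sig = [2:1]
  {1,6}:  v_{1} + v_{6} = v_{5} + v_{7} + v_{10}  ⟹  sig = [2:1,1,1]
  {2,6}:  v_{2} + v_{6} = v_{3} + v_{10} + v_{11}  ⟹  sig = [2:1,1,1]
  {6,9}:  v_{6} + v_{9} = v_{3} + v_{4} + v_{5}  ⟹  sig = [2:1,1,1]
  {6,8}:  v_{6} + v_{8} = v_{3} + 2·v_{10} + v_{11}  ⟹  sig = [2:1,1,2]
  {1,3,11}:  v_{1} + v_{3} + v_{11} = 0  ⟹  sig = [3:]
  {2,5,7}:  v_{2} + v_{5} + v_{7} = 0  ⟹  sig = [3:]
  {1,3,4}:  v_{1} + v_{3} + v_{4} = v_{7}  ⟹  sig = [3:1]
  {2,4,5}:  v_{2} + v_{4} + v_{5} = v_{11}  ⟹  sig = [3:1]
  {5,7,8}:  v_{5} + v_{7} + v_{8} = v_{10}  ⟹  sig = [3:1]
  {4,5,8}:  v_{4} + v_{5} + v_{8} = v_{10} + v_{11}  ⟹  sig = [3:1,1]
  {3,4,5,10}:  v_{3} + v_{4} + v_{5} + v_{10} = v_{6}  ⟹  sig = [4:1]

Signatures (|P|; sorted positive RHS coefficients), sorted:
[[2:], [2:1], [2:1], [2:1], [2:1,1,1], [2:1,1,1], [2:1,1,1], [2:1,1,2], [3:], [3:], [3:1], [3:1], [3:1], [3:1,1], [4:1]]


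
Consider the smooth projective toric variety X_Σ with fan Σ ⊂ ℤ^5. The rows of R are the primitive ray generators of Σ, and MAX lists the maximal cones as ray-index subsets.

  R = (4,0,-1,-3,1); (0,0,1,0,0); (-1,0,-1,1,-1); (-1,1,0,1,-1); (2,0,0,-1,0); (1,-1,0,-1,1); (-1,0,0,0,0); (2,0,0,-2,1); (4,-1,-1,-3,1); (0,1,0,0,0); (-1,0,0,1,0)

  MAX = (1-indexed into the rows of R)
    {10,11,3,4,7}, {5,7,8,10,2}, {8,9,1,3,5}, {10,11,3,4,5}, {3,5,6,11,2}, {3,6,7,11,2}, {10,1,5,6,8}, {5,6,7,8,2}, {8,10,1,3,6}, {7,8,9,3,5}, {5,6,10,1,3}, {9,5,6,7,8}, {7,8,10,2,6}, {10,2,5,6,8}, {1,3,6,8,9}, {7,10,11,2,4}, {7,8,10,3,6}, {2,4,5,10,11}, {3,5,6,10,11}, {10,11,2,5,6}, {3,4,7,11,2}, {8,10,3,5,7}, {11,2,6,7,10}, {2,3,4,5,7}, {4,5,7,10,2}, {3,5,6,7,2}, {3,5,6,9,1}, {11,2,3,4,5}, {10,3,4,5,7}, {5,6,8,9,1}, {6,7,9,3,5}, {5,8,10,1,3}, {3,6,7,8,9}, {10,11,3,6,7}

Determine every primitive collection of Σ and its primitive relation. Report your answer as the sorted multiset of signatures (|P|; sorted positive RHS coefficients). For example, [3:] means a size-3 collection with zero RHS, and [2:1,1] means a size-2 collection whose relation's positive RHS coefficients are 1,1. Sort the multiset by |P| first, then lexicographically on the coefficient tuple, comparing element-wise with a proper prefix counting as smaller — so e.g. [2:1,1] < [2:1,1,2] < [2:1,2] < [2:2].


Δ(Σ) — 11 vertices, 16 min non-faces:

  • {4,6}:  v_{4} + v_{6} = 0 ; sig = [2:]
  • {9,10}:  v_{9} + v_{10} = v_{1} ; sig = [2:1]
  • {1,2}:  v_{1} + v_{2} = v_{5} + v_{8} ; sig = [2:1,1]
  • {8,11}:  v_{8} + v_{11} = v_{6} + v_{10} ; sig = [2:1,1]
  • {4,8}:  v_{4} + v_{8} = v_{5} + v_{7} + v_{10} ; sig = [2:1,1,1]
  • {4,9}:  v_{4} + v_{9} = v_{3} + v_{5} + v_{8} ; sig = [2:1,1,1]
  • {1,4}:  v_{1} + v_{4} = v_{3} + v_{5} + v_{8} + v_{10} ; sig = [2:1,1,1,1]
  • {9,11}:  v_{9} + v_{11} = v_{3} + v_{5} + 2·v_{6} + v_{10} ; sig = [2:1,1,1,2]
  • {2,9}:  v_{2} + v_{9} = 2·v_{5} + v_{6} + v_{7} ; sig = [2:1,1,2]
  • {1,11}:  v_{1} + v_{11} = v_{3} + v_{5} + 2·v_{6} + 2·v_{10} ; sig = [2:1,1,2,2]
  • {1,7}:  v_{1} + v_{7} = v_{3} + 2·v_{8} ; sig = [2:1,2]
  • {5,7,11}:  v_{5} + v_{7} + v_{11} = 0 ; sig = [3:]
  • {2,3,10}:  v_{2} + v_{3} + v_{10} = v_{4} ; sig = [3:1]
  • {2,3,8}:  v_{2} + v_{3} + v_{8} = v_{5} + v_{7} ; sig = [3:1,1]
  • {3,5,6,8}:  v_{3} + v_{5} + v_{6} + v_{8} = v_{9} ; sig = [4:1]
  • {5,6,7,10}:  v_{5} + v_{6} + v_{7} + v_{10} = v_{8} ; sig = [4:1]

Signatures (|P|; sorted positive RHS coefficients), sorted:
{ [2:],  [2:1],  [2:1,1] ×2,  [2:1,1,1] ×2,  [2:1,1,1,1],  [2:1,1,1,2],  [2:1,1,2],  [2:1,1,2,2],  [2:1,2],  [3:],  [3:1],  [3:1,1],  [4:1] ×2 }


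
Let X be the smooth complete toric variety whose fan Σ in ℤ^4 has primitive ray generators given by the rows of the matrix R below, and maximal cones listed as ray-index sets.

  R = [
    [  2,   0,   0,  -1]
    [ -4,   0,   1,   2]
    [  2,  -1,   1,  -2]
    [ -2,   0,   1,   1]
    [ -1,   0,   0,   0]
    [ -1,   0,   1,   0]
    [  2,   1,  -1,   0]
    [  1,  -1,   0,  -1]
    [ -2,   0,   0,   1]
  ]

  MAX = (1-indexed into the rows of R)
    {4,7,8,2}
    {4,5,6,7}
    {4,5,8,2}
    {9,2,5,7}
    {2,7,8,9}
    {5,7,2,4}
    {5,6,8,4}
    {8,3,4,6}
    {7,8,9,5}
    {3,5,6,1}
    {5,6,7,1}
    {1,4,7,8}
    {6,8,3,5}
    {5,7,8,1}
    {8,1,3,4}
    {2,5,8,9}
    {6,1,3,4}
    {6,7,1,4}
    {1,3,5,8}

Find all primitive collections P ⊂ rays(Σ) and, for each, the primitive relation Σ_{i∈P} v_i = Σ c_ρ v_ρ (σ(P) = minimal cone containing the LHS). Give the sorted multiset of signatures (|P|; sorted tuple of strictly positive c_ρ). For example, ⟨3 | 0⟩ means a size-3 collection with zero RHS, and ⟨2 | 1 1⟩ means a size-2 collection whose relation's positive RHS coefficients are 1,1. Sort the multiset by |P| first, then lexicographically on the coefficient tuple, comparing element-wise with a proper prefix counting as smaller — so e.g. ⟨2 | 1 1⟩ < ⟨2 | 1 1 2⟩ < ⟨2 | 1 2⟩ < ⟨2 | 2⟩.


Minimal non-faces — 14 found among 9 rays, 19 max cones:

  • {1,9}:  v_{1} + v_{9} = 0  ⇒ sig = ⟨2 | 0⟩
  • {1,2}:  v_{1} + v_{2} = v_{4}  ⇒ sig = ⟨2 | 1⟩
  • {4,9}:  v_{4} + v_{9} = v_{2}  ⇒ sig = ⟨2 | 1⟩
  • {3,9}:  v_{3} + v_{9} = v_{6} + v_{8}  ⇒ sig = ⟨2 | 1 1⟩
  • {6,9}:  v_{6} + v_{9} = v_{4} + v_{5}  ⇒ sig = ⟨2 | 1 1⟩
  • {2,3}:  v_{2} + v_{3} = v_{4} + v_{6} + v_{8}  ⇒ sig = ⟨2 | 1 1 1⟩
  • {2,6}:  v_{2} + v_{6} = 2·v_{4} + v_{5}  ⇒ sig = ⟨2 | 1 2⟩
  • {3,7}:  v_{3} + v_{7} = 2·v_{1}  ⇒ sig = ⟨2 | 2⟩
  • {1,4,5}:  v_{1} + v_{4} + v_{5} = v_{6}  ⇒ sig = ⟨3 | 1⟩
  • {1,6,8}:  v_{1} + v_{6} + v_{8} = v_{3}  ⇒ sig = ⟨3 | 1⟩
  • {6,7,8}:  v_{6} + v_{7} + v_{8} = v_{1}  ⇒ sig = ⟨3 | 1⟩
  • {3,4,5}:  v_{3} + v_{4} + v_{5} = 2·v_{6} + v_{8}  ⇒ sig = ⟨3 | 1 2⟩
  • {4,5,7,8}:  v_{4} + v_{5} + v_{7} + v_{8} = 0  ⇒ sig = ⟨4 | 0⟩
  • {2,5,7,8}:  v_{2} + v_{5} + v_{7} + v_{8} = v_{9}  ⇒ sig = ⟨4 | 1⟩

Sorted signature multiset PRS(X):
{ ⟨2 | 0⟩,  ⟨2 | 1⟩ ×2,  ⟨2 | 1 1⟩ ×2,  ⟨2 | 1 1 1⟩,  ⟨2 | 1 2⟩,  ⟨2 | 2⟩,  ⟨3 | 1⟩ ×3,  ⟨3 | 1 2⟩,  ⟨4 | 0⟩,  ⟨4 | 1⟩ }


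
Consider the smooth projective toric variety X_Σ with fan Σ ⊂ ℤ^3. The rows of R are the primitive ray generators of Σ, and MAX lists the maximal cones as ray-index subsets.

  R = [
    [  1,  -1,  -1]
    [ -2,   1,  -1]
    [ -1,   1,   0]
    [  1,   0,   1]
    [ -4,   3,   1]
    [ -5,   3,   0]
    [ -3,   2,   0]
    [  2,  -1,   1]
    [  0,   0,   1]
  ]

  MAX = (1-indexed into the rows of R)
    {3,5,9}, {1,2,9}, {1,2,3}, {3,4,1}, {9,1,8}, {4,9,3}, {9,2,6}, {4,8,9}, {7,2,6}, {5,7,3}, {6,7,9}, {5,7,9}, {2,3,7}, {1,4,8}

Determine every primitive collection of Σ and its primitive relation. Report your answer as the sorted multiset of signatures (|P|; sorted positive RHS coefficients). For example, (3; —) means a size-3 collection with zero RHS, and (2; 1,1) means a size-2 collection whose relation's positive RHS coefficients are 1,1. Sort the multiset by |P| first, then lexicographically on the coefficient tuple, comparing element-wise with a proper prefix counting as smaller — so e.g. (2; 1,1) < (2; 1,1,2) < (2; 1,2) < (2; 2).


20 minimal non-faces of Δ(Σ) (on 9 rays):

  P = {2,8}:  v_{2} + v_{8} = 0 ; sig = (2; —)
  P = {1,5}:  v_{1} + v_{5} = v_{7} ; sig = (2; 1)
  P = {1,7}:  v_{1} + v_{7} = v_{2} ; sig = (2; 1)
  P = {2,4}:  v_{2} + v_{4} = v_{3} ; sig = (2; 1)
  P = {3,8}:  v_{3} + v_{8} = v_{4} ; sig = (2; 1)
  P = {4,6}:  v_{4} + v_{6} = v_{5} ; sig = (2; 1)
  P = {6,8}:  v_{6} + v_{8} = v_{7} + v_{9} ; sig = (2; 1,1)
  P = {7,8}:  v_{7} + v_{8} = v_{3} + v_{9} ; sig = (2; 1,1)
  P = {1,6}:  v_{1} + v_{6} = 2·v_{2} + v_{9} ; sig = (2; 1,2)
  P = {4,7}:  v_{4} + v_{7} = 2·v_{3} + v_{9} ; sig = (2; 1,2)
  P = {5,6}:  v_{5} + v_{6} = 3·v_{7} + v_{9} ; sig = (2; 1,3)
  P = {2,5}:  v_{2} + v_{5} = 2·v_{7} ; sig = (2; 2)
  P = {3,6}:  v_{3} + v_{6} = 2·v_{7} ; sig = (2; 2)
  P = {5,8}:  v_{5} + v_{8} = 2·v_{3} + 2·v_{9} ; sig = (2; 2,2)
  P = {4,5}:  v_{4} + v_{5} = 3·v_{3} + 2·v_{9} ; sig = (2; 2,3)
  P = {1,3,9}:  v_{1} + v_{3} + v_{9} = 0 ; sig = (3; —)
  P = {1,4,9}:  v_{1} + v_{4} + v_{9} = v_{8} ; sig = (3; 1)
  P = {2,3,9}:  v_{2} + v_{3} + v_{9} = v_{7} ; sig = (3; 1)
  P = {2,7,9}:  v_{2} + v_{7} + v_{9} = v_{6} ; sig = (3; 1)
  P = {3,7,9}:  v_{3} + v_{7} + v_{9} = v_{5} ; sig = (3; 1)

so the primitive-relation signature multiset is
{ (2; —),  (2; 1) ×5,  (2; 1,1) ×2,  (2; 1,2) ×2,  (2; 1,3),  (2; 2) ×2,  (2; 2,2),  (2; 2,3),  (3; —),  (3; 1) ×4 }


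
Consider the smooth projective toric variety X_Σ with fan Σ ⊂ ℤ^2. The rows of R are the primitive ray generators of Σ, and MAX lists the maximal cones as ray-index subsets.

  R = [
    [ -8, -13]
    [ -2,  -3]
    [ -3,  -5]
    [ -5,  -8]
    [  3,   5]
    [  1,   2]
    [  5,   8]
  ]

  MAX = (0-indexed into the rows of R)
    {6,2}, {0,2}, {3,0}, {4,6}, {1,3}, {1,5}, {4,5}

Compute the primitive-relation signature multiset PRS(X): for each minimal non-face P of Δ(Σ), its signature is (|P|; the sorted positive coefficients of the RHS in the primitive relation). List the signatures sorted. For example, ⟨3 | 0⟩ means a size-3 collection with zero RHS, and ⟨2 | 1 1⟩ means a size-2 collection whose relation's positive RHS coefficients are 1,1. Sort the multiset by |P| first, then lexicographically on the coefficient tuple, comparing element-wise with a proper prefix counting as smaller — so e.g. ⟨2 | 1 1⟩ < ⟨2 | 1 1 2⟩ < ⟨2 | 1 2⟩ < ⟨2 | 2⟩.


Primitive collections (14):

  • {2,4}:  v_{2} + v_{4} = 0  →  sig = ⟨2 | 0⟩
  • {3,6}:  v_{3} + v_{6} = 0  →  sig = ⟨2 | 0⟩
  • {0,4}:  v_{0} + v_{4} = v_{3}  →  sig = ⟨2 | 1⟩
  • {0,6}:  v_{0} + v_{6} = v_{2}  →  sig = ⟨2 | 1⟩
  • {1,2}:  v_{1} + v_{2} = v_{3}  →  sig = ⟨2 | 1⟩
  • {1,4}:  v_{1} + v_{4} = v_{5}  →  sig = ⟨2 | 1⟩
  • {1,6}:  v_{1} + v_{6} = v_{4}  →  sig = ⟨2 | 1⟩
  • {2,3}:  v_{2} + v_{3} = v_{0}  →  sig = ⟨2 | 1⟩
  • {2,5}:  v_{2} + v_{5} = v_{1}  →  sig = ⟨2 | 1⟩
  • {3,4}:  v_{3} + v_{4} = v_{1}  →  sig = ⟨2 | 1⟩
  • {0,5}:  v_{0} + v_{5} = v_{1} + v_{3}  →  sig = ⟨2 | 1 1⟩
  • {0,1}:  v_{0} + v_{1} = 2·v_{3}  →  sig = ⟨2 | 2⟩
  • {3,5}:  v_{3} + v_{5} = 2·v_{1}  →  sig = ⟨2 | 2⟩
  • {5,6}:  v_{5} + v_{6} = 2·v_{4}  →  sig = ⟨2 | 2⟩

Hence PRS(X_Σ) =
    ⟨2 | 0⟩
    ⟨2 | 0⟩
    ⟨2 | 1⟩
    ⟨2 | 1⟩
    ⟨2 | 1⟩
    ⟨2 | 1⟩
    ⟨2 | 1⟩
    ⟨2 | 1⟩
    ⟨2 | 1⟩
    ⟨2 | 1⟩
    ⟨2 | 1 1⟩
    ⟨2 | 2⟩
    ⟨2 | 2⟩
    ⟨2 | 2⟩


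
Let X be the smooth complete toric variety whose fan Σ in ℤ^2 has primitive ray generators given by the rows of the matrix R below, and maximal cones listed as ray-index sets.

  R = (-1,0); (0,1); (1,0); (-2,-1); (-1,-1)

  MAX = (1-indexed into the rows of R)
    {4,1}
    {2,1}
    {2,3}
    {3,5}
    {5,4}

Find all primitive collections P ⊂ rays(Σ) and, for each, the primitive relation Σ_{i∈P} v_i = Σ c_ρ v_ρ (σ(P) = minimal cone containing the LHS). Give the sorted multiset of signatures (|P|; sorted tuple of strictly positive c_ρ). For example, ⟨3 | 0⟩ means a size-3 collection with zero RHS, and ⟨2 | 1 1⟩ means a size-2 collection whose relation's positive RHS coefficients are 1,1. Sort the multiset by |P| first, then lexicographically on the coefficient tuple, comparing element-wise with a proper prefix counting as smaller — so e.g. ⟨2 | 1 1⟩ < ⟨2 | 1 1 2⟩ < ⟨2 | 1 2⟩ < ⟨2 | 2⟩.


|primitive collections| = 5. Relations:

  P={1,3}:  v_{1} + v_{3} = 0  ⟹  sig = ⟨2 | 0⟩
  P={1,5}:  v_{1} + v_{5} = v_{4}  ⟹  sig = ⟨2 | 1⟩
  P={2,5}:  v_{2} + v_{5} = v_{1}  ⟹  sig = ⟨2 | 1⟩
  P={3,4}:  v_{3} + v_{4} = v_{5}  ⟹  sig = ⟨2 | 1⟩
  P={2,4}:  v_{2} + v_{4} = 2·v_{1}  ⟹  sig = ⟨2 | 2⟩

Signatures (|P|; sorted positive RHS coefficients), sorted:
{ ⟨2 | 0⟩,  ⟨2 | 1⟩ ×3,  ⟨2 | 2⟩ }


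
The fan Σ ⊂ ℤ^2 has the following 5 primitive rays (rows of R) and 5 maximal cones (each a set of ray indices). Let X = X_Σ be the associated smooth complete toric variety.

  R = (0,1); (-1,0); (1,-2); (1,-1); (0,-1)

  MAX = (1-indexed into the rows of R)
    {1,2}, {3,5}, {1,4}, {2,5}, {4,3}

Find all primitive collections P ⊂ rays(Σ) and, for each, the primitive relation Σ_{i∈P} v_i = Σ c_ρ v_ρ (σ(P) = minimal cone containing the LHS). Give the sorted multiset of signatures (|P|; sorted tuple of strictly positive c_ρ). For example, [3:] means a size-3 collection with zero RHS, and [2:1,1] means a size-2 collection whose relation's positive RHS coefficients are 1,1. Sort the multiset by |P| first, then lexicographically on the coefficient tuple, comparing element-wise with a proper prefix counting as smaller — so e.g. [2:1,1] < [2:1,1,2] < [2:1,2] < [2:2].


Minimal non-faces — 5 found among 5 rays, 5 max cones:

  P = {1,5}:  v_{1} + v_{5} = 0  so sig = [2:]
  P = {1,3}:  v_{1} + v_{3} = v_{4}  so sig = [2:1]
  P = {2,4}:  v_{2} + v_{4} = v_{5}  so sig = [2:1]
  P = {4,5}:  v_{4} + v_{5} = v_{3}  so sig = [2:1]
  P = {2,3}:  v_{2} + v_{3} = 2·v_{5}  so sig = [2:2]

Signatures (|P|; sorted positive RHS coefficients), sorted:
    |P|=2: 5 collections, coeffs (), (1), (1), (1), (2)


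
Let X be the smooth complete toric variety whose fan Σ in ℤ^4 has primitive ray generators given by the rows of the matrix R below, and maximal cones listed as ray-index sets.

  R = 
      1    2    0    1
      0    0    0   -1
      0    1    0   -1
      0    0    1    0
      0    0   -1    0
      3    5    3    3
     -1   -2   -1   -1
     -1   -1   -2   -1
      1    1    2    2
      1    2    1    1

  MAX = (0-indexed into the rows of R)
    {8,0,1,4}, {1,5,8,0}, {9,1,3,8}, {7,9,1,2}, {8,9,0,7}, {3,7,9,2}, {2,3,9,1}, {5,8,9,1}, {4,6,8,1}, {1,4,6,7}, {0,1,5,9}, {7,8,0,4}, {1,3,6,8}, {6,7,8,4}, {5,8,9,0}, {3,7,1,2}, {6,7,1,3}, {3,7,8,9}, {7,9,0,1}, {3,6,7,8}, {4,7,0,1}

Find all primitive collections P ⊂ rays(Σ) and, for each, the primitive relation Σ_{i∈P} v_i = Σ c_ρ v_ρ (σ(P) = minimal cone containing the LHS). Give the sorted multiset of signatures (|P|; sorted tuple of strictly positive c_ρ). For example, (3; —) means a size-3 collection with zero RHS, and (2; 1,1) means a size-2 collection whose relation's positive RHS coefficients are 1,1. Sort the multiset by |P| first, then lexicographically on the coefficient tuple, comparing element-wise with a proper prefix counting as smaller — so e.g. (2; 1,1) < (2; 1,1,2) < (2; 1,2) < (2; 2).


Primitive collections (17):

  P={3,4}:  v_{3} + v_{4} = 0  →  sig = (2; —)
  P={6,9}:  v_{6} + v_{9} = 0  →  sig = (2; —)
  P={0,3}:  v_{0} + v_{3} = v_{9}  →  sig = (2; 1)
  P={0,6}:  v_{0} + v_{6} = v_{4}  →  sig = (2; 1)
  P={4,9}:  v_{4} + v_{9} = v_{0}  →  sig = (2; 1)
  P={2,8}:  v_{2} + v_{8} = v_{3} + v_{9}  →  sig = (2; 1,1)
  P={5,7}:  v_{5} + v_{7} = v_{0} + v_{9}  →  sig = (2; 1,1)
  P={2,4}:  v_{2} + v_{4} = v_{1} + v_{7} + v_{9}  →  sig = (2; 1,1,1)
  P={2,6}:  v_{2} + v_{6} = v_{1} + v_{3} + v_{7}  →  sig = (2; 1,1,1)
  P={5,6}:  v_{5} + v_{6} = v_{0} + v_{1} + v_{8}  →  sig = (2; 1,1,1)
  P={0,2}:  v_{0} + v_{2} = v_{1} + v_{7} + 2·v_{9}  →  sig = (2; 1,1,2)
  P={3,5}:  v_{3} + v_{5} = v_{1} + v_{8} + 2·v_{9}  →  sig = (2; 1,1,2)
  P={4,5}:  v_{4} + v_{5} = 2·v_{0} + v_{1} + v_{8}  →  sig = (2; 1,1,2)
  P={2,5}:  v_{2} + v_{5} = v_{1} + 3·v_{9}  →  sig = (2; 1,3)
  P={1,7,8}:  v_{1} + v_{7} + v_{8} = 0  →  sig = (3; —)
  P={0,1,8,9}:  v_{0} + v_{1} + v_{8} + v_{9} = v_{5}  →  sig = (4; 1)
  P={1,3,7,9}:  v_{1} + v_{3} + v_{7} + v_{9} = v_{2}  →  sig = (4; 1)

Sorted signature multiset PRS(X):
[(2; —), (2; —), (2; 1), (2; 1), (2; 1), (2; 1,1), (2; 1,1), (2; 1,1,1), (2; 1,1,1), (2; 1,1,1), (2; 1,1,2), (2; 1,1,2), (2; 1,1,2), (2; 1,3), (3; —), (4; 1), (4; 1)]


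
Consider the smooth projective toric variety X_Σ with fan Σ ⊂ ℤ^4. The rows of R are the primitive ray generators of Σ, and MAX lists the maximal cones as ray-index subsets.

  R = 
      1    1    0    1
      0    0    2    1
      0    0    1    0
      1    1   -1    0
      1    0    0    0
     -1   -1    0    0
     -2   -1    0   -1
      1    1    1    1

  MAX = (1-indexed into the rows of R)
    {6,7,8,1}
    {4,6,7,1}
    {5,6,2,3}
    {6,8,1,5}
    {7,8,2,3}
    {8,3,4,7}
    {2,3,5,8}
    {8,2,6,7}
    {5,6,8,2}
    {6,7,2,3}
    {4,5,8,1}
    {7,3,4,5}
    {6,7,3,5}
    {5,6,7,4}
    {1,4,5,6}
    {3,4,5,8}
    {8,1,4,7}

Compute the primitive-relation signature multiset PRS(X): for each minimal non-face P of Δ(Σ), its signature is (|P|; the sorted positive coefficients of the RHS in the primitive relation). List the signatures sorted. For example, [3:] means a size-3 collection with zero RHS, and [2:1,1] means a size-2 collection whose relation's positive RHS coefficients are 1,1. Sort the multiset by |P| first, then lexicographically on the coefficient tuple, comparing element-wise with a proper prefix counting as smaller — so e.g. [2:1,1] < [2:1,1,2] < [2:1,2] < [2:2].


Primitive collections (9):

  P={1,3}:  v_{1} + v_{3} = v_{8}  so sig = [2:1]
  P={2,4}:  v_{2} + v_{4} = v_{8}  so sig = [2:1]
  P={1,2}:  v_{1} + v_{2} = v_{6} + 2·v_{8}  so sig = [2:1,2]
  P={1,5,7}:  v_{1} + v_{5} + v_{7} = 0  so sig = [3:]
  P={3,4,6}:  v_{3} + v_{4} + v_{6} = 0  so sig = [3:]
  P={3,6,8}:  v_{3} + v_{6} + v_{8} = v_{2}  so sig = [3:1]
  P={4,6,8}:  v_{4} + v_{6} + v_{8} = v_{1}  so sig = [3:1]
  P={5,7,8}:  v_{5} + v_{7} + v_{8} = v_{3}  so sig = [3:1]
  P={2,5,7}:  v_{2} + v_{5} + v_{7} = 2·v_{3} + v_{6}  so sig = [3:1,2]

Hence PRS(X_Σ) =
{ [2:1] ×2,  [2:1,2],  [3:] ×2,  [3:1] ×3,  [3:1,2] }


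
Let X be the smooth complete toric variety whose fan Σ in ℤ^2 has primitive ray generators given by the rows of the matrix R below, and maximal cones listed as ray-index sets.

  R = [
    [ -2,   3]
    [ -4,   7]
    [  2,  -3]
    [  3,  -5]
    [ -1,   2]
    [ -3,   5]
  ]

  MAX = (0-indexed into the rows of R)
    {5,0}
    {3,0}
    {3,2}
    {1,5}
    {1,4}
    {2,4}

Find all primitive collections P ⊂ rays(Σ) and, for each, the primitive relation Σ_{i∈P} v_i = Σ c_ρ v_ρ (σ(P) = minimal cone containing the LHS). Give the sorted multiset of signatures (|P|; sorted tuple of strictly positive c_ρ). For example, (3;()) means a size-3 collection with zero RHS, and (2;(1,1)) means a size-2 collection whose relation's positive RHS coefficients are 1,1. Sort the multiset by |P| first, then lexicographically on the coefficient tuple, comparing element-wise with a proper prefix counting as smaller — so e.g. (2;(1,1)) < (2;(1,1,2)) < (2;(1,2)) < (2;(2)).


The 9 primitive collections of Σ (r=6, n=2):

  P = {0,2}:  v_{0} + v_{2} = 0  →  sig = (2;())
  P = {3,5}:  v_{3} + v_{5} = 0  →  sig = (2;())
  P = {0,4}:  v_{0} + v_{4} = v_{5}  →  sig = (2;(1))
  P = {1,3}:  v_{1} + v_{3} = v_{4}  →  sig = (2;(1))
  P = {2,5}:  v_{2} + v_{5} = v_{4}  →  sig = (2;(1))
  P = {3,4}:  v_{3} + v_{4} = v_{2}  →  sig = (2;(1))
  P = {4,5}:  v_{4} + v_{5} = v_{1}  →  sig = (2;(1))
  P = {0,1}:  v_{0} + v_{1} = 2·v_{5}  →  sig = (2;(2))
  P = {1,2}:  v_{1} + v_{2} = 2·v_{4}  →  sig = (2;(2))

Signatures (|P|; sorted positive RHS coefficients), sorted:
    |P|=2: 9 collections, coeffs (), (), (1), (1), (1), (1), (1), (2), (2)


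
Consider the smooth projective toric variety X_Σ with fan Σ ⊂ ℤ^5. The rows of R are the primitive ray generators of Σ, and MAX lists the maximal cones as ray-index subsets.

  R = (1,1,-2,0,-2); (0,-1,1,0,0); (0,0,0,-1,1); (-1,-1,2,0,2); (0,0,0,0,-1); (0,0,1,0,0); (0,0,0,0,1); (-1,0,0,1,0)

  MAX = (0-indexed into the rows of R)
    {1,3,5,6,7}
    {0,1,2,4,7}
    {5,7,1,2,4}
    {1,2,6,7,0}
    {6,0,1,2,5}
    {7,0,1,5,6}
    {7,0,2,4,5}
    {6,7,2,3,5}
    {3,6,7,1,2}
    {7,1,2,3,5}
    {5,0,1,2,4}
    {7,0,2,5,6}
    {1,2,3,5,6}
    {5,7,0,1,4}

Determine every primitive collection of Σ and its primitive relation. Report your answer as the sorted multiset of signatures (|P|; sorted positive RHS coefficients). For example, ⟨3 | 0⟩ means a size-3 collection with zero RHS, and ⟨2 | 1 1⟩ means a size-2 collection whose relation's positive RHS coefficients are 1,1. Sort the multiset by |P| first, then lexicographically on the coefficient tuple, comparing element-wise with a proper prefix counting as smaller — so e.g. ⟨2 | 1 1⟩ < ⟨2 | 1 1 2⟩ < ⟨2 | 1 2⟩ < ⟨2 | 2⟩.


|primitive collections| = 5. Relations:

  {0,3}:  v_{0} + v_{3} = 0  ⇒ sig = ⟨2 | 0⟩
  {4,6}:  v_{4} + v_{6} = 0  ⇒ sig = ⟨2 | 0⟩
  {3,4}:  v_{3} + v_{4} = v_{1} + v_{2} + v_{5} + v_{7}  ⇒ sig = ⟨2 | 1 1 1 1⟩
  {0,1,2,5,7}:  v_{0} + v_{1} + v_{2} + v_{5} + v_{7} = v_{4}  ⇒ sig = ⟨5 | 1⟩
  {1,2,5,6,7}:  v_{1} + v_{2} + v_{5} + v_{6} + v_{7} = v_{3}  ⇒ sig = ⟨5 | 1⟩

Hence PRS(X_Σ) =
[⟨2 | 0⟩, ⟨2 | 0⟩, ⟨2 | 1 1 1 1⟩, ⟨5 | 1⟩, ⟨5 | 1⟩]


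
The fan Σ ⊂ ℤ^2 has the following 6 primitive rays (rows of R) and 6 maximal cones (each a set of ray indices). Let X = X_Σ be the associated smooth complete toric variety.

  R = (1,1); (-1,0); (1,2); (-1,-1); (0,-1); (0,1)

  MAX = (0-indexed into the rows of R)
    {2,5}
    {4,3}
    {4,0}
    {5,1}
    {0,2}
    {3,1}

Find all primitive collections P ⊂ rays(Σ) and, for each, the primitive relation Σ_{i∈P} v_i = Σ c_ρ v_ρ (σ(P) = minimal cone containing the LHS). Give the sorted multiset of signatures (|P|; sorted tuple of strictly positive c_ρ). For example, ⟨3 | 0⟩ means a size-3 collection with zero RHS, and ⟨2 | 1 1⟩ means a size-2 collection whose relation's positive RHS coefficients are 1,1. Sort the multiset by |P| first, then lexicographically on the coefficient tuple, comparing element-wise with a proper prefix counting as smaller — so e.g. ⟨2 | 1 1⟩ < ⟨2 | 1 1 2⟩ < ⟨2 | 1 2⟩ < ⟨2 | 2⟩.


Σ has 9 primitive collections:

  P={0,3}:  v_{0} + v_{3} = 0  ⟹  sig = ⟨2 | 0⟩
  P={4,5}:  v_{4} + v_{5} = 0  ⟹  sig = ⟨2 | 0⟩
  P={0,1}:  v_{0} + v_{1} = v_{5}  ⟹  sig = ⟨2 | 1⟩
  P={0,5}:  v_{0} + v_{5} = v_{2}  ⟹  sig = ⟨2 | 1⟩
  P={1,4}:  v_{1} + v_{4} = v_{3}  ⟹  sig = ⟨2 | 1⟩
  P={2,3}:  v_{2} + v_{3} = v_{5}  ⟹  sig = ⟨2 | 1⟩
  P={2,4}:  v_{2} + v_{4} = v_{0}  ⟹  sig = ⟨2 | 1⟩
  P={3,5}:  v_{3} + v_{5} = v_{1}  ⟹  sig = ⟨2 | 1⟩
  P={1,2}:  v_{1} + v_{2} = 2·v_{5}  ⟹  sig = ⟨2 | 2⟩

Hence PRS(X_Σ) =
{ ⟨2 | 0⟩ ×2,  ⟨2 | 1⟩ ×6,  ⟨2 | 2⟩ }


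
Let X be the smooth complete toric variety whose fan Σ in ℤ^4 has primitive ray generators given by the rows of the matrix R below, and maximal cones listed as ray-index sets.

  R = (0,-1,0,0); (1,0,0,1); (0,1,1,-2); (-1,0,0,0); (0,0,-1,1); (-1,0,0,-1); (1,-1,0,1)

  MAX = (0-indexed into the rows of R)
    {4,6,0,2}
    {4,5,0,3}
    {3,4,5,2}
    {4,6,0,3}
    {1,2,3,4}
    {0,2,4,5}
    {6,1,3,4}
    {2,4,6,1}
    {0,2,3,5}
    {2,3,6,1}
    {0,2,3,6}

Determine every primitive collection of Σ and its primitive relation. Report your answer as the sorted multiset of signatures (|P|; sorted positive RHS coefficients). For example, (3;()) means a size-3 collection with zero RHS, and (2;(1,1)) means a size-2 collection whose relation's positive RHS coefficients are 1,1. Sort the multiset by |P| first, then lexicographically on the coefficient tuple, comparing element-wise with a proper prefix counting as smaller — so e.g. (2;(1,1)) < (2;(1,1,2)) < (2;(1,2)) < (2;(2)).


Minimal non-faces — 5 found among 7 rays, 11 max cones:

  {1,5}:  v_{1} + v_{5} = 0  so sig = (2;())
  {0,1}:  v_{0} + v_{1} = v_{6}  so sig = (2;(1))
  {5,6}:  v_{5} + v_{6} = v_{0}  so sig = (2;(1))
  {2,3,4,6}:  v_{2} + v_{3} + v_{4} + v_{6} = 0  so sig = (4;())
  {0,2,3,4}:  v_{0} + v_{2} + v_{3} + v_{4} = v_{5}  so sig = (4;(1))

Sorted signature multiset PRS(X):
[(2;()), (2;(1)), (2;(1)), (4;()), (4;(1))]


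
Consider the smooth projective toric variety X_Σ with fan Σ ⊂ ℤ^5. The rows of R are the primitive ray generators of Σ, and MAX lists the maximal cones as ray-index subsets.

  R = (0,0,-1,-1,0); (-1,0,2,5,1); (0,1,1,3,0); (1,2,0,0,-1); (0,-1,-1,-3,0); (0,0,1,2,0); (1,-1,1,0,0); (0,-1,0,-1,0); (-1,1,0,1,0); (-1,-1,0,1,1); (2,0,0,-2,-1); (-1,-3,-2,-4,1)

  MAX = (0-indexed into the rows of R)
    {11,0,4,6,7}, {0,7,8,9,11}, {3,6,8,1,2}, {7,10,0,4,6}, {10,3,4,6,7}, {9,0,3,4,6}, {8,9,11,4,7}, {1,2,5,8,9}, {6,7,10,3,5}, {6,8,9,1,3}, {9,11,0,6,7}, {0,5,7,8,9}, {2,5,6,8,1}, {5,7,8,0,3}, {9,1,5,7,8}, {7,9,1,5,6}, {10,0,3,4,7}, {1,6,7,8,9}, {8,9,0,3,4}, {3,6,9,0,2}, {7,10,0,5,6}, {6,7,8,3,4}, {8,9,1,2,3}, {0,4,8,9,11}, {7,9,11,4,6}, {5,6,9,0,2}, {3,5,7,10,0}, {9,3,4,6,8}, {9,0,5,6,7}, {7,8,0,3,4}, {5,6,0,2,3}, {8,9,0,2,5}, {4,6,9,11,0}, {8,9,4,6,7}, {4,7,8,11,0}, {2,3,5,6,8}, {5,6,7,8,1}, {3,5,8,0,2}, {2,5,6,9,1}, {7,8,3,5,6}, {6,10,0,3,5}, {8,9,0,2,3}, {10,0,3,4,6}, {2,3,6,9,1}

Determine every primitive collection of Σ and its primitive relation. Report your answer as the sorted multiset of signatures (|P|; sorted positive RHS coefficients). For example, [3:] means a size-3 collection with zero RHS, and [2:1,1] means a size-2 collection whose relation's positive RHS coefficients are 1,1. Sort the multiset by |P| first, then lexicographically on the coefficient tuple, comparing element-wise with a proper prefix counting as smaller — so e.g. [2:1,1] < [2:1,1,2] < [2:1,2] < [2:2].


24 minimal non-faces of Δ(Σ) (on 12 rays):

  P = {2,4}:  v_{2} + v_{4} = 0  ⇒ sig = [2:]
  P = {2,7}:  v_{2} + v_{7} = v_{5}  ⇒ sig = [2:1]
  P = {4,5}:  v_{4} + v_{5} = v_{7}  ⇒ sig = [2:1]
  P = {0,1}:  v_{0} + v_{1} = v_{2} + v_{9}  ⇒ sig = [2:1,1]
  P = {1,10}:  v_{1} + v_{10} = v_{2} + v_{6}  ⇒ sig = [2:1,1]
  P = {3,11}:  v_{3} + v_{11} = v_{0} + v_{4}  ⇒ sig = [2:1,1]
  P = {8,10}:  v_{8} + v_{10} = v_{3} + v_{7}  ⇒ sig = [2:1,1]
  P = {9,10}:  v_{9} + v_{10} = v_{0} + v_{6}  ⇒ sig = [2:1,1]
  P = {1,4}:  v_{1} + v_{4} = v_{6} + v_{8} + v_{9}  ⇒ sig = [2:1,1,1]
  P = {2,11}:  v_{2} + v_{11} = v_{0} + v_{7} + v_{9}  ⇒ sig = [2:1,1,1]
  P = {2,10}:  v_{2} + v_{10} = v_{0} + v_{3} + v_{5} + v_{6}  ⇒ sig = [2:1,1,1,1]
  P = {10,11}:  v_{10} + v_{11} = 2·v_{0} + v_{4} + v_{6} + v_{7}  ⇒ sig = [2:1,1,1,2]
  P = {5,11}:  v_{5} + v_{11} = v_{0} + 2·v_{7} + v_{9}  ⇒ sig = [2:1,1,2]
  P = {1,11}:  v_{1} + v_{11} = v_{7} + 2·v_{9}  ⇒ sig = [2:1,2]
  P = {0,6,8}:  v_{0} + v_{6} + v_{8} = 0  ⇒ sig = [3:]
  P = {3,7,9}:  v_{3} + v_{7} + v_{9} = 0  ⇒ sig = [3:]
  P = {3,5,9}:  v_{3} + v_{5} + v_{9} = v_{2}  ⇒ sig = [3:1]
  P = {1,3,7}:  v_{1} + v_{3} + v_{7} = v_{2} + v_{6} + v_{8}  ⇒ sig = [3:1,1,1]
  P = {6,8,11}:  v_{6} + v_{8} + v_{11} = v_{4} + v_{7} + v_{9}  ⇒ sig = [3:1,1,1]
  P = {1,3,5}:  v_{1} + v_{3} + v_{5} = 2·v_{2} + v_{6} + v_{8}  ⇒ sig = [3:1,1,2]
  P = {0,3,6,7}:  v_{0} + v_{3} + v_{6} + v_{7} = v_{10}  ⇒ sig = [4:1]
  P = {0,4,7,9}:  v_{0} + v_{4} + v_{7} + v_{9} = v_{11}  ⇒ sig = [4:1]
  P = {2,6,8,9}:  v_{2} + v_{6} + v_{8} + v_{9} = v_{1}  ⇒ sig = [4:1]
  P = {5,6,8,9}:  v_{5} + v_{6} + v_{8} + v_{9} = v_{1} + v_{7}  ⇒ sig = [4:1,1]

Sorted signature multiset PRS(X):
    [2:]
    [2:1]
    [2:1]
    [2:1,1]
    [2:1,1]
    [2:1,1]
    [2:1,1]
    [2:1,1]
    [2:1,1,1]
    [2:1,1,1]
    [2:1,1,1,1]
    [2:1,1,1,2]
    [2:1,1,2]
    [2:1,2]
    [3:]
    [3:]
    [3:1]
    [3:1,1,1]
    [3:1,1,1]
    [3:1,1,2]
    [4:1]
    [4:1]
    [4:1]
    [4:1,1]


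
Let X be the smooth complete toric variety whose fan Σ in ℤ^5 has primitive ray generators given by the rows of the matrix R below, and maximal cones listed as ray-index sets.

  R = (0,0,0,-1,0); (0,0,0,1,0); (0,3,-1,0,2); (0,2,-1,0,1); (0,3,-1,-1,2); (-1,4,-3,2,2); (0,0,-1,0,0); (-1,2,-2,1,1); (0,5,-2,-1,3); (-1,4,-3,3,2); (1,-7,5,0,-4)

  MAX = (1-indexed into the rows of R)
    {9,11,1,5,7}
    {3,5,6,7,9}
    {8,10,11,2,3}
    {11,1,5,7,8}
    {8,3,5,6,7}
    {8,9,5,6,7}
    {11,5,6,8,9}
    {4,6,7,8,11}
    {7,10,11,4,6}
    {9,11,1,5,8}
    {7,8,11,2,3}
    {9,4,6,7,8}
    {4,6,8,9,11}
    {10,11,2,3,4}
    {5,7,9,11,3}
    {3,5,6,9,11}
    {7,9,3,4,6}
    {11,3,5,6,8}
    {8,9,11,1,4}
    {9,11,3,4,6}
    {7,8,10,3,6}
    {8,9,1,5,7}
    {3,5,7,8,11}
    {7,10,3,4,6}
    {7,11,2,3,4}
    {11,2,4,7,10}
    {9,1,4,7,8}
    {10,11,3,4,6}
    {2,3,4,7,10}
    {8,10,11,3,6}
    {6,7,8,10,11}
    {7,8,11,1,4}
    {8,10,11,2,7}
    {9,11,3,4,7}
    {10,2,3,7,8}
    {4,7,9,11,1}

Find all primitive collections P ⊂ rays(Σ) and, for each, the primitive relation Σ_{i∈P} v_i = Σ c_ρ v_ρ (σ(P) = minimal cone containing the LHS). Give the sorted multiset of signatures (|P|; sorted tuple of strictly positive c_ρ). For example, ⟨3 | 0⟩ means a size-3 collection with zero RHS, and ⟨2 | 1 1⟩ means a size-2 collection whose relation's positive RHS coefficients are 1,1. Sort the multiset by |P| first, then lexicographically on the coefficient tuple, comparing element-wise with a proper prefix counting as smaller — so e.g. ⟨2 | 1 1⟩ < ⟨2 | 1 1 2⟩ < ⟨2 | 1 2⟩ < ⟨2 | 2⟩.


19 collections generate NE(X_Σ); each relation:

  P = {1,2}:  v_{1} + v_{2} = 0  ⟹  sig = ⟨2 | 0⟩
  P = {1,3}:  v_{1} + v_{3} = v_{5}  ⟹  sig = ⟨2 | 1⟩
  P = {1,10}:  v_{1} + v_{10} = v_{6}  ⟹  sig = ⟨2 | 1⟩
  P = {2,5}:  v_{2} + v_{5} = v_{3}  ⟹  sig = ⟨2 | 1⟩
  P = {2,6}:  v_{2} + v_{6} = v_{10}  ⟹  sig = ⟨2 | 1⟩
  P = {4,5}:  v_{4} + v_{5} = v_{9}  ⟹  sig = ⟨2 | 1⟩
  P = {1,6}:  v_{1} + v_{6} = v_{4} + v_{8}  ⟹  sig = ⟨2 | 1 1⟩
  P = {2,9}:  v_{2} + v_{9} = v_{3} + v_{4}  ⟹  sig = ⟨2 | 1 1⟩
  P = {5,10}:  v_{5} + v_{10} = v_{3} + v_{6}  ⟹  sig = ⟨2 | 1 1⟩
  P = {9,10}:  v_{9} + v_{10} = v_{3} + v_{4} + v_{6}  ⟹  sig = ⟨2 | 1 1 1⟩
  P = {2,4,8}:  v_{2} + v_{4} + v_{8} = v_{6}  ⟹  sig = ⟨3 | 1⟩
  P = {3,4,8}:  v_{3} + v_{4} + v_{8} = v_{5} + v_{6}  ⟹  sig = ⟨3 | 1 1⟩
  P = {3,8,9}:  v_{3} + v_{8} + v_{9} = 2·v_{5} + v_{6}  ⟹  sig = ⟨3 | 1 2⟩
  P = {4,8,10}:  v_{4} + v_{8} + v_{10} = 2·v_{6}  ⟹  sig = ⟨3 | 2⟩
  P = {7,8,9,11}:  v_{7} + v_{8} + v_{9} + v_{11} = 0  ⟹  sig = ⟨4 | 0⟩
  P = {5,6,7,11}:  v_{5} + v_{6} + v_{7} + v_{11} = v_{2}  ⟹  sig = ⟨4 | 1⟩
  P = {6,7,9,11}:  v_{6} + v_{7} + v_{9} + v_{11} = v_{2} + v_{4}  ⟹  sig = ⟨4 | 1 1⟩
  P = {3,6,7,11}:  v_{3} + v_{6} + v_{7} + v_{11} = 2·v_{2}  ⟹  sig = ⟨4 | 2⟩
  P = {3,7,10,11}:  v_{3} + v_{7} + v_{10} + v_{11} = 3·v_{2}  ⟹  sig = ⟨4 | 3⟩

Hence PRS(X_Σ) =
[⟨2 | 0⟩, ⟨2 | 1⟩, ⟨2 | 1⟩, ⟨2 | 1⟩, ⟨2 | 1⟩, ⟨2 | 1⟩, ⟨2 | 1 1⟩, ⟨2 | 1 1⟩, ⟨2 | 1 1⟩, ⟨2 | 1 1 1⟩, ⟨3 | 1⟩, ⟨3 | 1 1⟩, ⟨3 | 1 2⟩, ⟨3 | 2⟩, ⟨4 | 0⟩, ⟨4 | 1⟩, ⟨4 | 1 1⟩, ⟨4 | 2⟩, ⟨4 | 3⟩]


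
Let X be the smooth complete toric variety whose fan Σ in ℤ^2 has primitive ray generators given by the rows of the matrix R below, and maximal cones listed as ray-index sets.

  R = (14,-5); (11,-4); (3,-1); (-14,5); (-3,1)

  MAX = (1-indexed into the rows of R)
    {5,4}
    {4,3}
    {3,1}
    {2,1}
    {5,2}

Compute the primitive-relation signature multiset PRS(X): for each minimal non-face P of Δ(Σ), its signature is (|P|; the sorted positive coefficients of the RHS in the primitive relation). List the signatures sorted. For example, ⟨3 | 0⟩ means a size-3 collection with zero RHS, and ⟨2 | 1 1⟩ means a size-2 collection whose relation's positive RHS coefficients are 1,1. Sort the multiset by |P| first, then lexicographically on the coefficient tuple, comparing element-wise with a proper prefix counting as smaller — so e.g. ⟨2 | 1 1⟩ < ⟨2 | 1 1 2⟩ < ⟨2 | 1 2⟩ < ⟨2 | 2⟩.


5 minimal non-faces of Δ(Σ) (on 5 rays):

  P={1,4}:  v_{1} + v_{4} = 0  →  sig = ⟨2 | 0⟩
  P={3,5}:  v_{3} + v_{5} = 0  →  sig = ⟨2 | 0⟩
  P={1,5}:  v_{1} + v_{5} = v_{2}  →  sig = ⟨2 | 1⟩
  P={2,3}:  v_{2} + v_{3} = v_{1}  →  sig = ⟨2 | 1⟩
  P={2,4}:  v_{2} + v_{4} = v_{5}  →  sig = ⟨2 | 1⟩

Sorted signature multiset PRS(X):
    ⟨2 | 0⟩
    ⟨2 | 0⟩
    ⟨2 | 1⟩
    ⟨2 | 1⟩
    ⟨2 | 1⟩


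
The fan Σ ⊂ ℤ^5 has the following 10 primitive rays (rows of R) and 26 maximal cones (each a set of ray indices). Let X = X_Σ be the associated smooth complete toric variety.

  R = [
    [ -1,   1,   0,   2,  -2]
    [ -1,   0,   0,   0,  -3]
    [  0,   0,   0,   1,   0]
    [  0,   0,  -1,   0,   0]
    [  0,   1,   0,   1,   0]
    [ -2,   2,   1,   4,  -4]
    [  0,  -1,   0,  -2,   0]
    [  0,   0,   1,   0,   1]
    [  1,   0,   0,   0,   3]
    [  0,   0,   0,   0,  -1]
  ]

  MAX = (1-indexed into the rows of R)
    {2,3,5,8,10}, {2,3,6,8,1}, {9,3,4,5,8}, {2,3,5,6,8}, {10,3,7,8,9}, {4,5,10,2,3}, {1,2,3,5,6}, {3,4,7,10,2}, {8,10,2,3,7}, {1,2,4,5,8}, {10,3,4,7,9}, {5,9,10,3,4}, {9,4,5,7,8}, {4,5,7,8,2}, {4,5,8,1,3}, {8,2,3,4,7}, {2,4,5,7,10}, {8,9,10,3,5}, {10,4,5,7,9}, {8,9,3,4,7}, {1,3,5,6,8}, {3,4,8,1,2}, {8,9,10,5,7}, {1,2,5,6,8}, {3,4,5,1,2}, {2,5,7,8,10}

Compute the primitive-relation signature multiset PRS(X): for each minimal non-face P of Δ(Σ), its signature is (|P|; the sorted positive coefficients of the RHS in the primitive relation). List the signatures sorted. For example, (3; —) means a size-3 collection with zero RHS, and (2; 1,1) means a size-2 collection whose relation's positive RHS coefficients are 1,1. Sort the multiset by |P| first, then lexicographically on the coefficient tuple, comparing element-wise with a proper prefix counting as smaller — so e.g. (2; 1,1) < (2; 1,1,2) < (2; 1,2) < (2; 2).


Primitive collections (12):

  P={2,9}:  v_{2} + v_{9} = 0  →  sig = (2; —)
  P={1,7}:  v_{1} + v_{7} = v_{2} + v_{4} + v_{8}  →  sig = (2; 1,1,1)
  P={1,10}:  v_{1} + v_{10} = v_{2} + v_{3} + v_{5}  →  sig = (2; 1,1,1)
  P={6,7}:  v_{6} + v_{7} = v_{1} + v_{2} + v_{8}  →  sig = (2; 1,1,1)
  P={1,9}:  v_{1} + v_{9} = v_{3} + v_{4} + v_{5} + v_{8}  →  sig = (2; 1,1,1,1)
  P={6,9}:  v_{6} + v_{9} = v_{1} + v_{3} + v_{5} + v_{8}  →  sig = (2; 1,1,1,1)
  P={6,10}:  v_{6} + v_{10} = 2·v_{2} + 2·v_{3} + 2·v_{5} + v_{8}  →  sig = (2; 1,2,2,2)
  P={4,6}:  v_{4} + v_{6} = 2·v_{1}  →  sig = (2; 2)
  P={3,5,7}:  v_{3} + v_{5} + v_{7} = 0  →  sig = (3; —)
  P={4,8,10}:  v_{4} + v_{8} + v_{10} = 0  →  sig = (3; —)
  P={1,2,3,5,8}:  v_{1} + v_{2} + v_{3} + v_{5} + v_{8} = v_{6}  →  sig = (5; 1)
  P={2,3,4,5,8}:  v_{2} + v_{3} + v_{4} + v_{5} + v_{8} = v_{1}  →  sig = (5; 1)

Hence PRS(X_Σ) =
    (2; —)
    (2; 1,1,1)
    (2; 1,1,1)
    (2; 1,1,1)
    (2; 1,1,1,1)
    (2; 1,1,1,1)
    (2; 1,2,2,2)
    (2; 2)
    (3; —)
    (3; —)
    (5; 1)
    (5; 1)


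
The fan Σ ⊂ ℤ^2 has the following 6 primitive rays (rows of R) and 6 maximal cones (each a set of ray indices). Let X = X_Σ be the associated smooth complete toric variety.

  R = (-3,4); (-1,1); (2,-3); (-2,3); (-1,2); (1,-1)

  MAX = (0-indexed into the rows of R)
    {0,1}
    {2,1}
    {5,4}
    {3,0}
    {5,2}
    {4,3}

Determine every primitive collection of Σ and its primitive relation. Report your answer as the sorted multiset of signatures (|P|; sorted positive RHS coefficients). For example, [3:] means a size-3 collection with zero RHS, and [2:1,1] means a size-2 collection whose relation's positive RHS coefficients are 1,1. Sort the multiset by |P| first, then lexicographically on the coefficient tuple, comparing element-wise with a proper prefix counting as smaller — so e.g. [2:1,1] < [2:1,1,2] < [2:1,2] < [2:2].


Minimal non-faces — 9 found among 6 rays, 6 max cones:

  • {1,5}:  v_{1} + v_{5} = 0  ⟹  sig = [2:]
  • {2,3}:  v_{2} + v_{3} = 0  ⟹  sig = [2:]
  • {0,2}:  v_{0} + v_{2} = v_{1}  ⟹  sig = [2:1]
  • {0,5}:  v_{0} + v_{5} = v_{3}  ⟹  sig = [2:1]
  • {1,3}:  v_{1} + v_{3} = v_{0}  ⟹  sig = [2:1]
  • {1,4}:  v_{1} + v_{4} = v_{3}  ⟹  sig = [2:1]
  • {2,4}:  v_{2} + v_{4} = v_{5}  ⟹  sig = [2:1]
  • {3,5}:  v_{3} + v_{5} = v_{4}  ⟹  sig = [2:1]
  • {0,4}:  v_{0} + v_{4} = 2·v_{3}  ⟹  sig = [2:2]

Hence PRS(X_Σ) =
[[2:], [2:], [2:1], [2:1], [2:1], [2:1], [2:1], [2:1], [2:2]]
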